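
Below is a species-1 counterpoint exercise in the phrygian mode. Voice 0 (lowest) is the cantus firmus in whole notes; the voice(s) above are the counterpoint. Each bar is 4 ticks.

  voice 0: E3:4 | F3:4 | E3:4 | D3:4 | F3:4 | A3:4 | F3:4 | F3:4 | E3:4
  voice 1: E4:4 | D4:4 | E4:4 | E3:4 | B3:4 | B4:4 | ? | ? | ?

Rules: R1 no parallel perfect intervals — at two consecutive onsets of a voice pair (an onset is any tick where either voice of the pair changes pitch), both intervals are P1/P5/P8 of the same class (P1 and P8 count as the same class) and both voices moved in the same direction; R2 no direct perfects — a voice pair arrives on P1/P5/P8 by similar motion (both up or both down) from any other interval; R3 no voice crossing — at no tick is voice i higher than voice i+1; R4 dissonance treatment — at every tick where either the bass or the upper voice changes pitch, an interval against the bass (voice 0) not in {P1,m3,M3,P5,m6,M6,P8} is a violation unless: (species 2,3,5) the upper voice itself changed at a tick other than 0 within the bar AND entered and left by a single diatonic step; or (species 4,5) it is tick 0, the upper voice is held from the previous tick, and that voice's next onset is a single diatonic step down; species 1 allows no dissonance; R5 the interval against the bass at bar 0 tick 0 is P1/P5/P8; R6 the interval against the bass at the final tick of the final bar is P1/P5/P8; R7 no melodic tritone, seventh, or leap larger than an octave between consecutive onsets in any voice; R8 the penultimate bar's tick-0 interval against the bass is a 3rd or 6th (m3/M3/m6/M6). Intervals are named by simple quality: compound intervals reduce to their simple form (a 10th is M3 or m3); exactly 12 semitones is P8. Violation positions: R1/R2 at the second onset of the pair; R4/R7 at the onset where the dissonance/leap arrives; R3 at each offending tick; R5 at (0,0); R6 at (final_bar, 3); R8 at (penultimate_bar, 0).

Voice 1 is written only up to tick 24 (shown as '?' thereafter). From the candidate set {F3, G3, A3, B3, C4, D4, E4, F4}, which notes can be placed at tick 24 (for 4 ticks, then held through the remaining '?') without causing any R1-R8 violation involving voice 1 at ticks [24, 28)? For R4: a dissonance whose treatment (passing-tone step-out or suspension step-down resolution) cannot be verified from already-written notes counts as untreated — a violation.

{D4}

F3: violates R2,R7
G3: violates R4,R7
A3: violates R7
B3: violates R4
C4: violates R2,R7
D4: legal
E4: violates R4
F4: violates R2,R7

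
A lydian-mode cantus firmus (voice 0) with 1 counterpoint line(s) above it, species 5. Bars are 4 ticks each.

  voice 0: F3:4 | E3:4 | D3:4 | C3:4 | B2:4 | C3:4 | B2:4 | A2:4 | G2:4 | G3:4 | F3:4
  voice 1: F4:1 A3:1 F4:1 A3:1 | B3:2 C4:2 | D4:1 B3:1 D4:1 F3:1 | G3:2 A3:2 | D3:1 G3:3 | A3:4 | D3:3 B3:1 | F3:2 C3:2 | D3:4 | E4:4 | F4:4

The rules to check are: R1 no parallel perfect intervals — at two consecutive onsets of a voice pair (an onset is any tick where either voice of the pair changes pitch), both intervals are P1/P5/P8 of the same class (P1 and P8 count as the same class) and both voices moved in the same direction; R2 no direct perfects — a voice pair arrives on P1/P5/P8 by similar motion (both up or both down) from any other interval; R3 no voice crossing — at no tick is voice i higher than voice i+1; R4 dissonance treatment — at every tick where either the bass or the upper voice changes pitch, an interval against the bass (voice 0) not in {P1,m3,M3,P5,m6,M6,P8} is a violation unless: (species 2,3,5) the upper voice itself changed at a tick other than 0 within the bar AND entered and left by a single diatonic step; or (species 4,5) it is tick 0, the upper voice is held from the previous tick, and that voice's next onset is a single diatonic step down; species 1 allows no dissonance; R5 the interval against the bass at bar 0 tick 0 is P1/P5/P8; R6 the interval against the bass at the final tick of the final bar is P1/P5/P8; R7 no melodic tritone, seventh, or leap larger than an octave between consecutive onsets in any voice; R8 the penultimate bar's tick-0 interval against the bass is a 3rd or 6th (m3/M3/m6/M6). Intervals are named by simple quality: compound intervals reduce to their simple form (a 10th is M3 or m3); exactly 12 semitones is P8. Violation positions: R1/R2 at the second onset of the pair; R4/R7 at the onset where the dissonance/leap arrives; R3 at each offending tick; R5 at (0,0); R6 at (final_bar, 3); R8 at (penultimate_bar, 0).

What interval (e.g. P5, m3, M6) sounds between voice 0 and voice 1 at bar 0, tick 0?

voice 0=F3 voice 1=F4 -> P8

P8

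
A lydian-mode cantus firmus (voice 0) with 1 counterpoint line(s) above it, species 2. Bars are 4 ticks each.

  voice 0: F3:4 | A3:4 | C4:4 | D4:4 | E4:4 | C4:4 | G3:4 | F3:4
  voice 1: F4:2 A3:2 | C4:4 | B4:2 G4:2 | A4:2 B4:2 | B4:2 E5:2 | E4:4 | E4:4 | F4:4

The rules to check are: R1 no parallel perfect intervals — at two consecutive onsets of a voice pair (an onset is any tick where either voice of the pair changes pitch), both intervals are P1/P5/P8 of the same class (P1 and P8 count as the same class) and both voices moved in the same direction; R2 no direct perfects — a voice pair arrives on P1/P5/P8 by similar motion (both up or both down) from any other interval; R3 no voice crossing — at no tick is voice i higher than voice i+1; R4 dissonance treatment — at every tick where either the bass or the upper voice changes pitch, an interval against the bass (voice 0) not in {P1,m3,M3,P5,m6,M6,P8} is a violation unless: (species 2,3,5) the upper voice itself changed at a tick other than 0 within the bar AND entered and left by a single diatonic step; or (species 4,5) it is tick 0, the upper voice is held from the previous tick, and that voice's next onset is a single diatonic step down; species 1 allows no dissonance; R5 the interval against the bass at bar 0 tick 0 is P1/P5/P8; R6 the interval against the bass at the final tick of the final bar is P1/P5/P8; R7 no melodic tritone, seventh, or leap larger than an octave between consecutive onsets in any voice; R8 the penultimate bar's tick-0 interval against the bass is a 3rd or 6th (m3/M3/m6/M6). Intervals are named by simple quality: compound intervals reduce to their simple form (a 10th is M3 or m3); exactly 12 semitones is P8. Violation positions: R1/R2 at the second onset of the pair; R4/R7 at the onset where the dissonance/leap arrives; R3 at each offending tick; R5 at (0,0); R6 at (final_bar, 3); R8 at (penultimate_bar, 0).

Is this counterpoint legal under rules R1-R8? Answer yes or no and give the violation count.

No (3 violations)

bar 0: v0=F3 v1=F4 (P8)
bar 1: v0=A3 v1=C4 (m3)
bar 2: v0=C4 v1=B4 (M7)
bar 3: v0=D4 v1=A4 (P5)
bar 4: v0=E4 v1=B4 (P5)
bar 5: v0=C4 v1=E4 (M3)
bar 6: v0=G3 v1=E4 (M6)
bar 7: v0=F3 v1=F4 (P8)
  R4 @ bar2.0: C4/B4 M7 untreated
  R7 @ bar2.0: C4->B4 leap 11st
  R1 @ bar3.0: C4/G4 P5 -> D4/A4 P5 similar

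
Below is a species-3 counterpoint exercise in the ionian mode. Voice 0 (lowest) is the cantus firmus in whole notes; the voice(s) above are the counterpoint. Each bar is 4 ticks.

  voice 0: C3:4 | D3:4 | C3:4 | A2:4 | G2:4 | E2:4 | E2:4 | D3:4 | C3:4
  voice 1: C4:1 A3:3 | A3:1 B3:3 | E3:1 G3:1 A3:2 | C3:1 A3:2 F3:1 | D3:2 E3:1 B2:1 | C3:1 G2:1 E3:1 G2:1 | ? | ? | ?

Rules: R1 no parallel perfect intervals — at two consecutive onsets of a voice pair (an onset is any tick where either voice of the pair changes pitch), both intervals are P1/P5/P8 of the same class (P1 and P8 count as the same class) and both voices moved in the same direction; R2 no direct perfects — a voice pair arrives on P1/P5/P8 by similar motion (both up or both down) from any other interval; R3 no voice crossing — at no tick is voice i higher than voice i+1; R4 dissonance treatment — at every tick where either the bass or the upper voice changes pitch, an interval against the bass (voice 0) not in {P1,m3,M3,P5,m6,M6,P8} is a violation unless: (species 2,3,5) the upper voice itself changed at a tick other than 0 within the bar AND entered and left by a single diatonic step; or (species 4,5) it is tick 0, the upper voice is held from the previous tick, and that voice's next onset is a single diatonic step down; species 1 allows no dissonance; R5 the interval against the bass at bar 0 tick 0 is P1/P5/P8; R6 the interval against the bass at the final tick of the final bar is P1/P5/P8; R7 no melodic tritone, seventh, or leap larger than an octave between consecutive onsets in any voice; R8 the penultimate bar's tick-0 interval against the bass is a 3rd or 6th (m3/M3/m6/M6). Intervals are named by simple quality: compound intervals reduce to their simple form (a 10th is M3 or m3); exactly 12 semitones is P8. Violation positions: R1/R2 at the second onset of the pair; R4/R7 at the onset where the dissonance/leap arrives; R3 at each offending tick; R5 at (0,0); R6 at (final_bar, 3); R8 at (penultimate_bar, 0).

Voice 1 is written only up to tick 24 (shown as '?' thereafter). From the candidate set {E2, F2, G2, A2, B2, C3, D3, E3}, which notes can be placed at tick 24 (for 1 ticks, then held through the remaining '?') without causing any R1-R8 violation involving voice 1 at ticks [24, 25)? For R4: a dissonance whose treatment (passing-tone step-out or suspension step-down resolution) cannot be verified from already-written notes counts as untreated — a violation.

{B2, C3, E2, E3, G2}

E2: legal
F2: violates R4
G2: legal
A2: violates R4
B2: legal
C3: legal
D3: violates R4
E3: legal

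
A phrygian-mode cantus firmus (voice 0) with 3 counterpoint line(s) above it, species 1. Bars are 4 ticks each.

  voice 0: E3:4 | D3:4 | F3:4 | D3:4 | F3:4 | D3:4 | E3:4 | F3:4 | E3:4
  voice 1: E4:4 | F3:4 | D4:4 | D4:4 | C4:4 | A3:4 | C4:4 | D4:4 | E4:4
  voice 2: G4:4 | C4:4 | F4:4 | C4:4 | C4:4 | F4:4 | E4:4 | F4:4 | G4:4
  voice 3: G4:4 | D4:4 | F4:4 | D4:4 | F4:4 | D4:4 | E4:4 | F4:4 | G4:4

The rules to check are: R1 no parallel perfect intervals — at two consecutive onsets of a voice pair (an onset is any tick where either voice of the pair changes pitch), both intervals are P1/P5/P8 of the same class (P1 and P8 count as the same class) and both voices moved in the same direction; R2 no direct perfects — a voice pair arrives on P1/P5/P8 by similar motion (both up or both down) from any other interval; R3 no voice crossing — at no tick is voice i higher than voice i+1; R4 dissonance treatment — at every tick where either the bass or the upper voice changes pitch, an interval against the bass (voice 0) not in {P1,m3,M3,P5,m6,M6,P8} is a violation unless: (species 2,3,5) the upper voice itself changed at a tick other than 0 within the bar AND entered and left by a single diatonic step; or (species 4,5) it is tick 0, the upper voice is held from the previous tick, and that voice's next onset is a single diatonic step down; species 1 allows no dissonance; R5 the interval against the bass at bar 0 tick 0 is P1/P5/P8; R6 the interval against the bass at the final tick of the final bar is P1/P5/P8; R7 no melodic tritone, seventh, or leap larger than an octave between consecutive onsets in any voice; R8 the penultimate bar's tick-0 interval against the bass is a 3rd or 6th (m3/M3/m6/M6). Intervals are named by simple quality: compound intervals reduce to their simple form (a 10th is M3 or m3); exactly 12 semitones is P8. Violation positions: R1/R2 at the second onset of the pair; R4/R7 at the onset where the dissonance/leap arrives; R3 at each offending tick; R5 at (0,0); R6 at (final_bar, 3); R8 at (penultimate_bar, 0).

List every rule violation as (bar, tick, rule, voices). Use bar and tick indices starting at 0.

bar 0: v0=E3 v1=E4 v2=G4 v3=G4 downbeat m3
bar 1: v0=D3 v1=F3 v2=C4 v3=D4 downbeat P8
bar 2: v0=F3 v1=D4 v2=F4 v3=F4 downbeat P8
bar 3: v0=D3 v1=D4 v2=C4 v3=D4 downbeat P8
bar 4: v0=F3 v1=C4 v2=C4 v3=F4 downbeat P8
bar 5: v0=D3 v1=A3 v2=F4 v3=D4 downbeat P8
bar 6: v0=E3 v1=C4 v2=E4 v3=E4 downbeat P8
bar 7: v0=F3 v1=D4 v2=F4 v3=F4 downbeat P8
bar 8: v0=E3 v1=E4 v2=G4 v3=G4 downbeat m3
  -> R5 @ bar 0 tick 0 v(0, 2): opens on m3
  -> R5 @ bar 0 tick 0 v(0, 3): opens on m3
  -> R2 @ bar 1 tick 0 v(0, 3): E3/G4 m3 -> D3/D4 P8 similar
  -> R2 @ bar 1 tick 0 v(1, 2): E4/G4 m3 -> F3/C4 P5 similar
  -> R4 @ bar 1 tick 0 v(0, 2): D3/C4 m7 untreated
  -> R7 @ bar 1 tick 0 v(1,): E4->F3 leap 11st
  -> R1 @ bar 2 tick 0 v(0, 3): D3/D4 P8 -> F3/F4 P8 similar
  -> R2 @ bar 2 tick 0 v(0, 2): D3/C4 m7 -> F3/F4 P8 similar
  -> R2 @ bar 2 tick 0 v(2, 3): C4/D4 M2 -> F4/F4 P1 similar
  -> R1 @ bar 3 tick 0 v(0, 3): F3/F4 P8 -> D3/D4 P8 similar
  -> R3 @ bar 3 tick 0 v(1, 2): D4 above C4
  -> R4 @ bar 3 tick 0 v(0, 2): D3/C4 m7 untreated
  -> R3 @ bar 3 tick 1 v(1, 2): D4 above C4
  -> R3 @ bar 3 tick 2 v(1, 2): D4 above C4
  -> R3 @ bar 3 tick 3 v(1, 2): D4 above C4
  -> R1 @ bar 4 tick 0 v(0, 3): D3/D4 P8 -> F3/F4 P8 similar
  -> R1 @ bar 5 tick 0 v(0, 1): F3/C4 P5 -> D3/A3 P5 similar
  -> R1 @ bar 5 tick 0 v(0, 3): F3/F4 P8 -> D3/D4 P8 similar
  -> R3 @ bar 5 tick 0 v(2, 3): F4 above D4
  -> R3 @ bar 5 tick 1 v(2, 3): F4 above D4
  -> R3 @ bar 5 tick 2 v(2, 3): F4 above D4
  -> R3 @ bar 5 tick 3 v(2, 3): F4 above D4
  -> R1 @ bar 6 tick 0 v(0, 3): D3/D4 P8 -> E3/E4 P8 similar
  -> R1 @ bar 7 tick 0 v(0, 2): E3/E4 P8 -> F3/F4 P8 similar
  -> R1 @ bar 7 tick 0 v(0, 3): E3/E4 P8 -> F3/F4 P8 similar
  -> R1 @ bar 7 tick 0 v(2, 3): E4/E4 P1 -> F4/F4 P1 similar
  -> R8 @ bar 7 tick 0 v(0, 2): penult P8 not 3rd/6th
  -> R8 @ bar 7 tick 0 v(0, 3): penult P8 not 3rd/6th
  -> R1 @ bar 8 tick 0 v(2, 3): F4/F4 P1 -> G4/G4 P1 similar
  -> R6 @ bar 8 tick 3 v(0, 2): closes on m3
  -> R6 @ bar 8 tick 3 v(0, 3): closes on m3

(0, 0, R5, (0, 2))
(0, 0, R5, (0, 3))
(1, 0, R2, (0, 3))
(1, 0, R2, (1, 2))
(1, 0, R4, (0, 2))
(1, 0, R7, (1,))
(2, 0, R1, (0, 3))
(2, 0, R2, (0, 2))
(2, 0, R2, (2, 3))
(3, 0, R1, (0, 3))
(3, 0, R3, (1, 2))
(3, 0, R4, (0, 2))
(3, 1, R3, (1, 2))
(3, 2, R3, (1, 2))
(3, 3, R3, (1, 2))
(4, 0, R1, (0, 3))
(5, 0, R1, (0, 1))
(5, 0, R1, (0, 3))
(5, 0, R3, (2, 3))
(5, 1, R3, (2, 3))
(5, 2, R3, (2, 3))
(5, 3, R3, (2, 3))
(6, 0, R1, (0, 3))
(7, 0, R1, (0, 2))
(7, 0, R1, (0, 3))
(7, 0, R1, (2, 3))
(7, 0, R8, (0, 2))
(7, 0, R8, (0, 3))
(8, 0, R1, (2, 3))
(8, 3, R6, (0, 2))
(8, 3, R6, (0, 3))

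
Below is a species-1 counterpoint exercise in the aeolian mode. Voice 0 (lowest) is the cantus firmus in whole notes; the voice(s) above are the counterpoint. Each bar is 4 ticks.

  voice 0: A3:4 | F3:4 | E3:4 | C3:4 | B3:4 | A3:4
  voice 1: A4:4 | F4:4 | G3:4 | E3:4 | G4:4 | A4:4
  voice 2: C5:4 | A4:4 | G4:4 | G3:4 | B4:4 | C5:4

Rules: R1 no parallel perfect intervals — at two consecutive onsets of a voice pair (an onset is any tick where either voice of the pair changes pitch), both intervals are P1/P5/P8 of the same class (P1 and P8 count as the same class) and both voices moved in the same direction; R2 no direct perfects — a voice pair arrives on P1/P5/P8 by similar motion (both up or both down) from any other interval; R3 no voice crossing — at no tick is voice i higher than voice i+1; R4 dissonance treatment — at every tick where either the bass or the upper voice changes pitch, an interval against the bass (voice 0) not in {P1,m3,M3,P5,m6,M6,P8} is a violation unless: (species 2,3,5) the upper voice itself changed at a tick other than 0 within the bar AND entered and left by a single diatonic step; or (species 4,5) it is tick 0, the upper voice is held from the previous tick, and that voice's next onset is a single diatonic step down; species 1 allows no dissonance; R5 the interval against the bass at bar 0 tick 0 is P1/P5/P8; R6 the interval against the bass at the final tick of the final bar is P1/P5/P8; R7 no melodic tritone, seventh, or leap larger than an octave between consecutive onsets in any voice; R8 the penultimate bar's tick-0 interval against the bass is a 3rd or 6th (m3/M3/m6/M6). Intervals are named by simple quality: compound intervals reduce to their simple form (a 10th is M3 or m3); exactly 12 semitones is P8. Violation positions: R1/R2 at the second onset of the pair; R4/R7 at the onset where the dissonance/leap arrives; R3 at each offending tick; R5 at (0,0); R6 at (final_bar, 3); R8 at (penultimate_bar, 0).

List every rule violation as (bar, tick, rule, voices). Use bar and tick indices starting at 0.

bar 0: v0=A3 v1=A4 v2=C5 downbeat m3
bar 1: v0=F3 v1=F4 v2=A4 downbeat M3
bar 2: v0=E3 v1=G3 v2=G4 downbeat m3
bar 3: v0=C3 v1=E3 v2=G3 downbeat P5
bar 4: v0=B3 v1=G4 v2=B4 downbeat P8
bar 5: v0=A3 v1=A4 v2=C5 downbeat m3
  -> R5 @ bar 0 tick 0 v(0, 2): opens on m3
  -> R1 @ bar 1 tick 0 v(0, 1): A3/A4 P8 -> F3/F4 P8 similar
  -> R2 @ bar 2 tick 0 v(1, 2): F4/A4 M3 -> G3/G4 P8 similar
  -> R7 @ bar 2 tick 0 v(1,): F4->G3 leap 10st
  -> R2 @ bar 3 tick 0 v(0, 2): E3/G4 m3 -> C3/G3 P5 similar
  -> R2 @ bar 4 tick 0 v(0, 2): C3/G3 P5 -> B3/B4 P8 similar
  -> R7 @ bar 4 tick 0 v(0,): C3->B3 leap 11st
  -> R7 @ bar 4 tick 0 v(1,): E3->G4 leap 15st
  -> R7 @ bar 4 tick 0 v(2,): G3->B4 leap 16st
  -> R8 @ bar 4 tick 0 v(0, 2): penult P8 not 3rd/6th
  -> R6 @ bar 5 tick 3 v(0, 2): closes on m3

(0, 0, R5, (0, 2))
(1, 0, R1, (0, 1))
(2, 0, R2, (1, 2))
(2, 0, R7, (1,))
(3, 0, R2, (0, 2))
(4, 0, R2, (0, 2))
(4, 0, R7, (0,))
(4, 0, R7, (1,))
(4, 0, R7, (2,))
(4, 0, R8, (0, 2))
(5, 3, R6, (0, 2))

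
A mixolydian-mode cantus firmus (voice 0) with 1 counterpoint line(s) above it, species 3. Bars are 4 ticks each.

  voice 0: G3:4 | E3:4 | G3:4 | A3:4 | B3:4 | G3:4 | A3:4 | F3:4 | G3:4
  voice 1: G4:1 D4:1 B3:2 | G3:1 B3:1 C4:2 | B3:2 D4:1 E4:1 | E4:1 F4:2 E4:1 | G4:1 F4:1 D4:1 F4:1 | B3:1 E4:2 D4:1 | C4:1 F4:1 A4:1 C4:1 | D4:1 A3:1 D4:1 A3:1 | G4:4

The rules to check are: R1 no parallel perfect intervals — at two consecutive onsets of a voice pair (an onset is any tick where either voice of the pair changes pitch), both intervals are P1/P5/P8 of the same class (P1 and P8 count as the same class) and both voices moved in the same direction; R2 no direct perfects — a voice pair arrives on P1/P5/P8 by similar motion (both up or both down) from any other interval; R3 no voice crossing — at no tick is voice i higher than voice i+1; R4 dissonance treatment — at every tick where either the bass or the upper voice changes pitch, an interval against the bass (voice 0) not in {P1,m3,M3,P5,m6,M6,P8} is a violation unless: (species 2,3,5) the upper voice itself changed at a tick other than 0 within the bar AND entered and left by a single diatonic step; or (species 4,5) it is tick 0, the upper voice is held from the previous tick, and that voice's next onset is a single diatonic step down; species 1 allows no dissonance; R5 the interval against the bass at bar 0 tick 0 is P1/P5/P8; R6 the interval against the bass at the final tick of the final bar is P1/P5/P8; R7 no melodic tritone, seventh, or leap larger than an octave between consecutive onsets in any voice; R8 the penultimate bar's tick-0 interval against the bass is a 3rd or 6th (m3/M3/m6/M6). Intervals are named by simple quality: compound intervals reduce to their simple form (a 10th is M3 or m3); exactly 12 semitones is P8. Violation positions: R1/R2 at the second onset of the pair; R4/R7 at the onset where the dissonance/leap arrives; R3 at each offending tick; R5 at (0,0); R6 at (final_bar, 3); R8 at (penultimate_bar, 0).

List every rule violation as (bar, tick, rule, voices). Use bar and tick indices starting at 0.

(4, 1, R4, (0, 1))
(4, 3, R4, (0, 1))
(5, 0, R7, (1,))
(8, 0, R2, (0, 1))
(8, 0, R7, (1,))

bar 0: v0=G3 v1=G4 downbeat P8
bar 1: v0=E3 v1=G3 downbeat m3
bar 2: v0=G3 v1=B3 downbeat M3
bar 3: v0=A3 v1=E4 downbeat P5
bar 4: v0=B3 v1=G4 downbeat m6
bar 5: v0=G3 v1=B3 downbeat M3
bar 6: v0=A3 v1=C4 downbeat m3
bar 7: v0=F3 v1=D4 downbeat M6
bar 8: v0=G3 v1=G4 downbeat P8
  -> R4 @ bar 4 tick 1 v(0, 1): B3/F4 TT untreated
  -> R4 @ bar 4 tick 3 v(0, 1): B3/F4 TT untreated
  -> R7 @ bar 5 tick 0 v(1,): F4->B3 leap 6st
  -> R2 @ bar 8 tick 0 v(0, 1): F3/A3 M3 -> G3/G4 P8 similar
  -> R7 @ bar 8 tick 0 v(1,): A3->G4 leap 10st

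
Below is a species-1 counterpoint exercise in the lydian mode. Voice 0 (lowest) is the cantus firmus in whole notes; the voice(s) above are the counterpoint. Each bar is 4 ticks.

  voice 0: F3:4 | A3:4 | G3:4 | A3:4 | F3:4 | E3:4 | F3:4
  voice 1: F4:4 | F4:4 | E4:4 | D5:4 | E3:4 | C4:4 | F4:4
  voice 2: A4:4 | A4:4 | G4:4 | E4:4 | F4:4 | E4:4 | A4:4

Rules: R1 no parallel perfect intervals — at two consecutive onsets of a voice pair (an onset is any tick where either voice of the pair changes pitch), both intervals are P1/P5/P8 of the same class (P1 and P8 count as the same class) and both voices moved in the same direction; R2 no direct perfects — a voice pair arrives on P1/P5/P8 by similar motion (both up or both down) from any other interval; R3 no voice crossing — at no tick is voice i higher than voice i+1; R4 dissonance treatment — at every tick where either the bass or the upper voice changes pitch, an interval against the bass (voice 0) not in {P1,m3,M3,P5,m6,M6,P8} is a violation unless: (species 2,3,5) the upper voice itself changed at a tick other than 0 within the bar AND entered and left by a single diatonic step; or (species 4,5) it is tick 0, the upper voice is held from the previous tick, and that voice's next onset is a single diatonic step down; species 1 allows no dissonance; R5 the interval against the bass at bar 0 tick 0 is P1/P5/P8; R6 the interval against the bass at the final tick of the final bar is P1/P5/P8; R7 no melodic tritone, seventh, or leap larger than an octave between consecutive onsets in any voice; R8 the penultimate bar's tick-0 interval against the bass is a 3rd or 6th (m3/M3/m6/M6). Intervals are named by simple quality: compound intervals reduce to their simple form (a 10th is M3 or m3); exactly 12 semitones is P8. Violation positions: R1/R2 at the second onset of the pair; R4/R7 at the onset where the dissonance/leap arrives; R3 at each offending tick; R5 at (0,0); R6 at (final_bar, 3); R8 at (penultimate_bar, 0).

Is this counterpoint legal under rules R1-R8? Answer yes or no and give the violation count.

bar 0: v0=F3 v1=F4 v2=A4 (M3)
bar 1: v0=A3 v1=F4 v2=A4 (P8)
bar 2: v0=G3 v1=E4 v2=G4 (P8)
bar 3: v0=A3 v1=D5 v2=E4 (P5)
bar 4: v0=F3 v1=E3 v2=F4 (P8)
bar 5: v0=E3 v1=C4 v2=E4 (P8)
bar 6: v0=F3 v1=F4 v2=A4 (M3)
  R5 @ bar0.0: opens on M3
  R1 @ bar2.0: A3/A4 P8 -> G3/G4 P8 similar
  R3 @ bar3.0: D5 above E4
  R4 @ bar3.0: A3/D5 P4 untreated
  R7 @ bar3.0: E4->D5 leap 10st
  R3 @ bar3.1: D5 above E4
  R3 @ bar3.2: D5 above E4
  R3 @ bar3.3: D5 above E4
  R3 @ bar4.0: F3 above E3
  R4 @ bar4.0: F3/E3 m2 untreated
  R7 @ bar4.0: D5->E3 leap 22st
  R3 @ bar4.1: F3 above E3
  R3 @ bar4.2: F3 above E3
  R3 @ bar4.3: F3 above E3
  R1 @ bar5.0: F3/F4 P8 -> E3/E4 P8 similar
  R8 @ bar5.0: penult P8 not 3rd/6th
  R2 @ bar6.0: E3/C4 m6 -> F3/F4 P8 similar
  R6 @ bar6.3: closes on M3

No (18 violations)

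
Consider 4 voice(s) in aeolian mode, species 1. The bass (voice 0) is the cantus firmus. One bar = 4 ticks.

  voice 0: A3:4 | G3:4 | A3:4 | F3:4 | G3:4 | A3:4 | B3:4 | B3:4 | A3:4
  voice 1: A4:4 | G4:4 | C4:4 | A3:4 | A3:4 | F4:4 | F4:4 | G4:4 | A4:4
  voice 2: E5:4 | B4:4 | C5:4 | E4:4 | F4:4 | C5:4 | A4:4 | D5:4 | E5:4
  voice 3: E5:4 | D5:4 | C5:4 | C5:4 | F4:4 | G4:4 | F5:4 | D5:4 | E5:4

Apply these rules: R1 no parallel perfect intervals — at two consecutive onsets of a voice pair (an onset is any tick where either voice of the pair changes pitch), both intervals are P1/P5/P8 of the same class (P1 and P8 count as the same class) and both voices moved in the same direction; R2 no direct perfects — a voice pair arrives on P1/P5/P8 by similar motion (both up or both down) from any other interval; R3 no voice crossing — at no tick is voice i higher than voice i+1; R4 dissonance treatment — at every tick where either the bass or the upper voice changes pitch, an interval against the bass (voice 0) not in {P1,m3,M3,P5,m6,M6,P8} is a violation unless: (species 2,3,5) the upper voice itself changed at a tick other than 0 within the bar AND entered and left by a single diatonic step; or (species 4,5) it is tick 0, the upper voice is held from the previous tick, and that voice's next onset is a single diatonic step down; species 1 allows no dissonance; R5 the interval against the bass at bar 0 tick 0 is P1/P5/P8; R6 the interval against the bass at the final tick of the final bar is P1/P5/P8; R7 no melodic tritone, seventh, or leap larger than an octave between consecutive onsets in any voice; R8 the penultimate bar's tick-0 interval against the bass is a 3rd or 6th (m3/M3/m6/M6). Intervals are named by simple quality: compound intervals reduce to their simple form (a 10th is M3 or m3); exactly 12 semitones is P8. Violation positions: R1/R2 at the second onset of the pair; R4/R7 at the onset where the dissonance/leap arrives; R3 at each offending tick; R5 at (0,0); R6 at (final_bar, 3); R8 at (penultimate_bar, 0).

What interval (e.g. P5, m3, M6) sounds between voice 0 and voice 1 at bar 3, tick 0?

voice 0=F3 voice 1=A3 -> M3

M3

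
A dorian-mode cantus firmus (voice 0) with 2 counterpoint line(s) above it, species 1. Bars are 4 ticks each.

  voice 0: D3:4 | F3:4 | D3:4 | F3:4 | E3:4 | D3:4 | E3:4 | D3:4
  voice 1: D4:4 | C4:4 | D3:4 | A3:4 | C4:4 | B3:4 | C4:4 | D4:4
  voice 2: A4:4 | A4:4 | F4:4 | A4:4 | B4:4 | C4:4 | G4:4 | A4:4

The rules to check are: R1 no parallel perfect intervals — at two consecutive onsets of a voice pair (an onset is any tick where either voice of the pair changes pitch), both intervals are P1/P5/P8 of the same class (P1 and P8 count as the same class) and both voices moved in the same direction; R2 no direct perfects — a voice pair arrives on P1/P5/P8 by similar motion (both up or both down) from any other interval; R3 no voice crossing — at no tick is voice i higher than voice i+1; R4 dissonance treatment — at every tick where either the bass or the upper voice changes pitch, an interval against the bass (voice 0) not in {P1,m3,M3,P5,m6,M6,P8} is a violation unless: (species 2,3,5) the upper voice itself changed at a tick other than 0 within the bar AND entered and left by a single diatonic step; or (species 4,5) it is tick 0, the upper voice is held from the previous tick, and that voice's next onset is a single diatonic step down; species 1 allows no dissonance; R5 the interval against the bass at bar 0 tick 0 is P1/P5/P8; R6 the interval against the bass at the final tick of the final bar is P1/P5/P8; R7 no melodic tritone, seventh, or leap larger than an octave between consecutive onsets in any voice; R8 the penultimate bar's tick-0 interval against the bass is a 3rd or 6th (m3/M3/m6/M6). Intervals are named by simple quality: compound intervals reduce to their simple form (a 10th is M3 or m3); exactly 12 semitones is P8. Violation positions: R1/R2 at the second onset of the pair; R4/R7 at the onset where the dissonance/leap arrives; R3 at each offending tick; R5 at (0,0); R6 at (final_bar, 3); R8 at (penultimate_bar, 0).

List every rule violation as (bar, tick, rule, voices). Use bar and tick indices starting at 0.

bar 0: v0=D3 v1=D4 v2=A4 downbeat P5
bar 1: v0=F3 v1=C4 v2=A4 downbeat M3
bar 2: v0=D3 v1=D3 v2=F4 downbeat m3
bar 3: v0=F3 v1=A3 v2=A4 downbeat M3
bar 4: v0=E3 v1=C4 v2=B4 downbeat P5
bar 5: v0=D3 v1=B3 v2=C4 downbeat m7
bar 6: v0=E3 v1=C4 v2=G4 downbeat m3
bar 7: v0=D3 v1=D4 v2=A4 downbeat P5
  -> R2 @ bar 2 tick 0 v(0, 1): F3/C4 P5 -> D3/D3 P1 similar
  -> R7 @ bar 2 tick 0 v(1,): C4->D3 leap 10st
  -> R2 @ bar 3 tick 0 v(1, 2): D3/F4 m3 -> A3/A4 P8 similar
  -> R4 @ bar 5 tick 0 v(0, 2): D3/C4 m7 untreated
  -> R7 @ bar 5 tick 0 v(2,): B4->C4 leap 11st
  -> R2 @ bar 6 tick 0 v(1, 2): B3/C4 m2 -> C4/G4 P5 similar
  -> R1 @ bar 7 tick 0 v(1, 2): C4/G4 P5 -> D4/A4 P5 similar

(2, 0, R2, (0, 1))
(2, 0, R7, (1,))
(3, 0, R2, (1, 2))
(5, 0, R4, (0, 2))
(5, 0, R7, (2,))
(6, 0, R2, (1, 2))
(7, 0, R1, (1, 2))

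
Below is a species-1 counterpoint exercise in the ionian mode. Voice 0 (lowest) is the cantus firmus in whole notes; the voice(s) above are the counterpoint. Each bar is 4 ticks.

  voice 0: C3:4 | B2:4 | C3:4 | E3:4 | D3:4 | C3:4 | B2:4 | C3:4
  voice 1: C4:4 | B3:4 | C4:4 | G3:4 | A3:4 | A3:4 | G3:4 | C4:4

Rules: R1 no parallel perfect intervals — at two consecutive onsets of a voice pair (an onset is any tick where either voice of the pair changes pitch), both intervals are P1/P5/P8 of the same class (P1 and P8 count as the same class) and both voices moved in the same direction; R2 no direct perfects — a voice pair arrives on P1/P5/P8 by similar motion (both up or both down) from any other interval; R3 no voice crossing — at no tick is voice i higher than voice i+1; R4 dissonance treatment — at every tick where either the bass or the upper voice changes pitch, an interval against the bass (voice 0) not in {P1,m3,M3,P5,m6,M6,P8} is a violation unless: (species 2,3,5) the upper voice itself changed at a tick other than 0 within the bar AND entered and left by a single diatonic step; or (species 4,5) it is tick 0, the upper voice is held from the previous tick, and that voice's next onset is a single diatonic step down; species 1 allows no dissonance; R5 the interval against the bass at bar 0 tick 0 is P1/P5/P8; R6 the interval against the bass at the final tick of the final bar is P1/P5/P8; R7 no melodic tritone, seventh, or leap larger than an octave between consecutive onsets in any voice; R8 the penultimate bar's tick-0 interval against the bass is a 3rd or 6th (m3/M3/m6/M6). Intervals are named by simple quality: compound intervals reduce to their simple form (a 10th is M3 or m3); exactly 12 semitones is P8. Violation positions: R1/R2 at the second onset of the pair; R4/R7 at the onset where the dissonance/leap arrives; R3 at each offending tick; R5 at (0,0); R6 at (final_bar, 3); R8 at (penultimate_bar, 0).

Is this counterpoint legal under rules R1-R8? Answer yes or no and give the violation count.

bar 0: v0=C3 v1=C4 (P8)
bar 1: v0=B2 v1=B3 (P8)
bar 2: v0=C3 v1=C4 (P8)
bar 3: v0=E3 v1=G3 (m3)
bar 4: v0=D3 v1=A3 (P5)
bar 5: v0=C3 v1=A3 (M6)
bar 6: v0=B2 v1=G3 (m6)
bar 7: v0=C3 v1=C4 (P8)
  R1 @ bar1.0: C3/C4 P8 -> B2/B3 P8 similar
  R1 @ bar2.0: B2/B3 P8 -> C3/C4 P8 similar
  R2 @ bar7.0: B2/G3 m6 -> C3/C4 P8 similar

No (3 violations)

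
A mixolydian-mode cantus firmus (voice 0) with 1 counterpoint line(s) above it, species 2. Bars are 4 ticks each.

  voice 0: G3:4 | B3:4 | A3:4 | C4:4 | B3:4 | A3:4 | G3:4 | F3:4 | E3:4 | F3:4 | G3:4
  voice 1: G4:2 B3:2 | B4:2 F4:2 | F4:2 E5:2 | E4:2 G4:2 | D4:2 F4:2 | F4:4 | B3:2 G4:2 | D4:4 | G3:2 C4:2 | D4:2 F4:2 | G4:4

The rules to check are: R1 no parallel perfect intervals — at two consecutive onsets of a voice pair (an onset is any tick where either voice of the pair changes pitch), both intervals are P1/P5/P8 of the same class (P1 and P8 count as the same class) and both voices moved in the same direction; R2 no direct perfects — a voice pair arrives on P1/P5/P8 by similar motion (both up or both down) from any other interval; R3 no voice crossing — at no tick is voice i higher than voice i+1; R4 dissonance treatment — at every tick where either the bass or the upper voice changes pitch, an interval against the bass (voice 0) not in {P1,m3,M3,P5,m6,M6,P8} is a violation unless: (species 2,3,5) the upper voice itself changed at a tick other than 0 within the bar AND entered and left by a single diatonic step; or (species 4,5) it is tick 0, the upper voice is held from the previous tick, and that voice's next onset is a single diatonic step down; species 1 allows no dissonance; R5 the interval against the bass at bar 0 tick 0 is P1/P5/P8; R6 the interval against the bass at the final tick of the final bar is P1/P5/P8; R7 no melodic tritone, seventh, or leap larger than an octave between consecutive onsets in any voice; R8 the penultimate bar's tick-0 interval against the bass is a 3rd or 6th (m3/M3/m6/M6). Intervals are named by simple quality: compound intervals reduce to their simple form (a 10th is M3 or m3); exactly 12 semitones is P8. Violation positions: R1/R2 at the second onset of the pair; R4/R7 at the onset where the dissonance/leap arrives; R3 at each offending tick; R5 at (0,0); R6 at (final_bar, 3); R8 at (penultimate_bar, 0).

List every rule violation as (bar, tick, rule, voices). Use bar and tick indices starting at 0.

bar 0: v0=G3 v1=G4 downbeat P8
bar 1: v0=B3 v1=B4 downbeat P8
bar 2: v0=A3 v1=F4 downbeat m6
bar 3: v0=C4 v1=E4 downbeat M3
bar 4: v0=B3 v1=D4 downbeat m3
bar 5: v0=A3 v1=F4 downbeat m6
bar 6: v0=G3 v1=B3 downbeat M3
bar 7: v0=F3 v1=D4 downbeat M6
bar 8: v0=E3 v1=G3 downbeat m3
bar 9: v0=F3 v1=D4 downbeat M6
bar 10: v0=G3 v1=G4 downbeat P8
  -> R2 @ bar 1 tick 0 v(0, 1): G3/B3 M3 -> B3/B4 P8 similar
  -> R4 @ bar 1 tick 2 v(0, 1): B3/F4 TT untreated
  -> R7 @ bar 1 tick 2 v(1,): B4->F4 leap 6st
  -> R7 @ bar 2 tick 2 v(1,): F4->E5 leap 11st
  -> R4 @ bar 4 tick 2 v(0, 1): B3/F4 TT untreated
  -> R7 @ bar 6 tick 0 v(1,): F4->B3 leap 6st
  -> R1 @ bar 10 tick 0 v(0, 1): F3/F4 P8 -> G3/G4 P8 similar

(1, 0, R2, (0, 1))
(1, 2, R4, (0, 1))
(1, 2, R7, (1,))
(2, 2, R7, (1,))
(4, 2, R4, (0, 1))
(6, 0, R7, (1,))
(10, 0, R1, (0, 1))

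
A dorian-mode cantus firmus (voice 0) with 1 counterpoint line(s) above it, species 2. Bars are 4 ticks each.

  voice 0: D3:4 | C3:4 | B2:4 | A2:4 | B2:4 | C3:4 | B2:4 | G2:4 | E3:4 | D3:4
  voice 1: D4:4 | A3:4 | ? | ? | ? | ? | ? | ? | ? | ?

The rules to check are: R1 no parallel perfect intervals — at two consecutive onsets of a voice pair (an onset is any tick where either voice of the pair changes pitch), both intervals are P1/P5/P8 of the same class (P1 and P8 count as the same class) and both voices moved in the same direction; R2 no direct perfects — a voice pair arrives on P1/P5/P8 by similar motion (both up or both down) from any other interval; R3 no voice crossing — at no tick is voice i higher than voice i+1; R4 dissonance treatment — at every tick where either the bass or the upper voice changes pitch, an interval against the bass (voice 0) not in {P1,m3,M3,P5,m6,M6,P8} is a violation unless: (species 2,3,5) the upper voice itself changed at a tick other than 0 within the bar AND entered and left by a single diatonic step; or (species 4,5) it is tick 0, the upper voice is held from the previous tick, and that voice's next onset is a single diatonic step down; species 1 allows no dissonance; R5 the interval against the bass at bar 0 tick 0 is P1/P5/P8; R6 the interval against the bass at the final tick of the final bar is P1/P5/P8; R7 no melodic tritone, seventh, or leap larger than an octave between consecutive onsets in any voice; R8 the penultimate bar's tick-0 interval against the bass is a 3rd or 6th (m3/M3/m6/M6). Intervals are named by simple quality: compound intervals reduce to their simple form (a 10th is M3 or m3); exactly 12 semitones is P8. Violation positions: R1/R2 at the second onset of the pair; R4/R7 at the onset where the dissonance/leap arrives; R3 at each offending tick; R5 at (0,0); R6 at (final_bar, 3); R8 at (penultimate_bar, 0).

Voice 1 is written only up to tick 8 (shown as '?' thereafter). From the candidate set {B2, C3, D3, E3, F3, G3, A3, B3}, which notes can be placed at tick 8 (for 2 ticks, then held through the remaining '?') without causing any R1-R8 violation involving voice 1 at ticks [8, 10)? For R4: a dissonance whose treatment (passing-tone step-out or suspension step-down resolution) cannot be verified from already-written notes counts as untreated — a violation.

{B3, D3, G3}

B2: violates R2,R7
C3: violates R4
D3: legal
E3: violates R4
F3: violates R4
G3: legal
A3: violates R4
B3: legal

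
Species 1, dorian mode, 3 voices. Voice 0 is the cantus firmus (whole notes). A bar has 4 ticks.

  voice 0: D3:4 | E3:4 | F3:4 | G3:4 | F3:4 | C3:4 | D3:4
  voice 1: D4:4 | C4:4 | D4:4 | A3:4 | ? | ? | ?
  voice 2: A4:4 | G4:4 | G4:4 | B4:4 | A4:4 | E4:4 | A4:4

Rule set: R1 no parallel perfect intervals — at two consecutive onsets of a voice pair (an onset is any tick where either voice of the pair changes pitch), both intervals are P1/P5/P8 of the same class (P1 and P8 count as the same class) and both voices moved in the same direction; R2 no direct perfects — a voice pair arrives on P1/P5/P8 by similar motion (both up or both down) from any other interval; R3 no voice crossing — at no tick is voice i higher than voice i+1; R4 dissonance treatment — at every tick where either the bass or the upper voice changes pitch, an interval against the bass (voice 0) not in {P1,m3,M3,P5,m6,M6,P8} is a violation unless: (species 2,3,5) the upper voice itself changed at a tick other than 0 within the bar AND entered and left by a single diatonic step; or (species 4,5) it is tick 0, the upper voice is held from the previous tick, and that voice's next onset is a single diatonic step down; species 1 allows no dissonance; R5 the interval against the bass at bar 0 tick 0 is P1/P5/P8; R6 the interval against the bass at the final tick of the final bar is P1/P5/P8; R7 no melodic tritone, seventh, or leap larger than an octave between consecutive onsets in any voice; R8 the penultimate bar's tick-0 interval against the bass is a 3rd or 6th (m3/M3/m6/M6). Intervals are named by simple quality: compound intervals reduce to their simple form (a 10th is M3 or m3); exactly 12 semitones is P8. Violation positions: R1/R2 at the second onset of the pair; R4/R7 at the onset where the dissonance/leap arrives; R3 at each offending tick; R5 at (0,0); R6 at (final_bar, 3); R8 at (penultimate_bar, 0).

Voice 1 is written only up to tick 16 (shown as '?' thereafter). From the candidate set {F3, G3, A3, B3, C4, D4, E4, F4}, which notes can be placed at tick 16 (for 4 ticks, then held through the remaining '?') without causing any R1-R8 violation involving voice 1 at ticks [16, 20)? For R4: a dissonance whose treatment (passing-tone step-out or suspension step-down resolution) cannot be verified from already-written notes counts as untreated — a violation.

{A3, C4, D4, F4}

F3: violates R2
G3: violates R4
A3: legal
B3: violates R4
C4: legal
D4: legal
E4: violates R4
F4: legal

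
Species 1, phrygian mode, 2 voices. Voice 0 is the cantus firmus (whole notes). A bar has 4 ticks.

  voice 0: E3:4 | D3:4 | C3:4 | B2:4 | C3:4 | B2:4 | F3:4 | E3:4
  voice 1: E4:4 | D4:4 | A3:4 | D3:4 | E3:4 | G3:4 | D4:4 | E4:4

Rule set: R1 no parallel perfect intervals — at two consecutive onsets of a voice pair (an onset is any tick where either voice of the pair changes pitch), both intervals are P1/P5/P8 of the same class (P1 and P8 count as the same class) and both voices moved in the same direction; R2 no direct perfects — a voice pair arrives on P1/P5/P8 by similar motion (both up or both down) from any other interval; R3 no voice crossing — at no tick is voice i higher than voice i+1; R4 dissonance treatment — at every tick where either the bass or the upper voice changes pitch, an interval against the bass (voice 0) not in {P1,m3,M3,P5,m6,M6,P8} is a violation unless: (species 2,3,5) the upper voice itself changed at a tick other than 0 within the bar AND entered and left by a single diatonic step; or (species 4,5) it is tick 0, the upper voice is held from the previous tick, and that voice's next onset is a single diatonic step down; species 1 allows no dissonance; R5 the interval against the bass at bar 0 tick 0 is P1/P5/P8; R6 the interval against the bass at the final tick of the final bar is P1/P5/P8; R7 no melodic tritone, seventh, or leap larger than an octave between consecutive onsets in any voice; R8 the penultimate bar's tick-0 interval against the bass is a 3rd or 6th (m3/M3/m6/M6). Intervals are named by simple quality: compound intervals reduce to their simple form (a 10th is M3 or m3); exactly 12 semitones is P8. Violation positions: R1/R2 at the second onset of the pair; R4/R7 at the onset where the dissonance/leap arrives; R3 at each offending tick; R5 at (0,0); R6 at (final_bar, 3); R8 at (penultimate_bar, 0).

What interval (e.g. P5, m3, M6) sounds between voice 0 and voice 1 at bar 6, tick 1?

voice 0=F3 voice 1=D4 -> M6

M6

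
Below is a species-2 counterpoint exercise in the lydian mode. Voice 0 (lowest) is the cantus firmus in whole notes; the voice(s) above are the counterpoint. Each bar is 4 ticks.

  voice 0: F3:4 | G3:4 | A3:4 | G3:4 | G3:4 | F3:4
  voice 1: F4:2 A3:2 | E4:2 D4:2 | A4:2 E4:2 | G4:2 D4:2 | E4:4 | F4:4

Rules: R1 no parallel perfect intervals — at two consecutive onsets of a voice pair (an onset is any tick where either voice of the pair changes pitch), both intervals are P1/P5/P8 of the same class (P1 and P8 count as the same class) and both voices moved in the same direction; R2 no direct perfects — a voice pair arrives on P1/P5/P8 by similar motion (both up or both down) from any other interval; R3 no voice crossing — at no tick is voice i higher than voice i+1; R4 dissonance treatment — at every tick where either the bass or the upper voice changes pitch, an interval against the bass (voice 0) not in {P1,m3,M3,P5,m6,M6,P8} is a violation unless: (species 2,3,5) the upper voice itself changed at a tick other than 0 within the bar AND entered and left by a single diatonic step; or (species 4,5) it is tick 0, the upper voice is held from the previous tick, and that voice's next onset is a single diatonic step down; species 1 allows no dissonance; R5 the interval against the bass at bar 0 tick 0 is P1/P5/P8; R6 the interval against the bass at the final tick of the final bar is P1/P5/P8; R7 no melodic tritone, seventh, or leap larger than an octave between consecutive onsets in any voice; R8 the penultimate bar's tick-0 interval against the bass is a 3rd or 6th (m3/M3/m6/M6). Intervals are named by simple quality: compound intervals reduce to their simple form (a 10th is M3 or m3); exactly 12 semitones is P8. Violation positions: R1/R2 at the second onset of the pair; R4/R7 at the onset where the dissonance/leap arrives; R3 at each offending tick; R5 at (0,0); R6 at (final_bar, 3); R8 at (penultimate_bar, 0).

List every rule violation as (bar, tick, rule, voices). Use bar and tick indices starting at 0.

bar 0: v0=F3 v1=F4 downbeat P8
bar 1: v0=G3 v1=E4 downbeat M6
bar 2: v0=A3 v1=A4 downbeat P8
bar 3: v0=G3 v1=G4 downbeat P8
bar 4: v0=G3 v1=E4 downbeat M6
bar 5: v0=F3 v1=F4 downbeat P8
  -> R2 @ bar 2 tick 0 v(0, 1): G3/D4 P5 -> A3/A4 P8 similar

(2, 0, R2, (0, 1))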